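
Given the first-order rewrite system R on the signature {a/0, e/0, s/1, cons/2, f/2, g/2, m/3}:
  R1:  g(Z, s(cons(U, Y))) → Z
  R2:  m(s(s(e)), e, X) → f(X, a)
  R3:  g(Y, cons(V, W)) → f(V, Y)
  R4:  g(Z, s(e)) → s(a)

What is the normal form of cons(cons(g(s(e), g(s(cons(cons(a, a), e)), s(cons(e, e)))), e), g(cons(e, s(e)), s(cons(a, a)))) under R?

1. cons(cons(g(s(e), g(s(cons(cons(a, a), e)), s(cons(e, e)))), e), g(cons(e, s(e)), s(cons(a, a))))  →  cons(cons(g(s(e), s(cons(cons(a, a), e))), e), g(cons(e, s(e)), s(cons(a, a))))   [R1 at 1.1.2]
2. cons(cons(g(s(e), s(cons(cons(a, a), e))), e), g(cons(e, s(e)), s(cons(a, a))))  →  cons(cons(s(e), e), g(cons(e, s(e)), s(cons(a, a))))   [R1 at 1.1]
3. cons(cons(s(e), e), g(cons(e, s(e)), s(cons(a, a))))  →  cons(cons(s(e), e), cons(e, s(e)))   [R1 at 2]

cons(cons(s(e), e), cons(e, s(e)))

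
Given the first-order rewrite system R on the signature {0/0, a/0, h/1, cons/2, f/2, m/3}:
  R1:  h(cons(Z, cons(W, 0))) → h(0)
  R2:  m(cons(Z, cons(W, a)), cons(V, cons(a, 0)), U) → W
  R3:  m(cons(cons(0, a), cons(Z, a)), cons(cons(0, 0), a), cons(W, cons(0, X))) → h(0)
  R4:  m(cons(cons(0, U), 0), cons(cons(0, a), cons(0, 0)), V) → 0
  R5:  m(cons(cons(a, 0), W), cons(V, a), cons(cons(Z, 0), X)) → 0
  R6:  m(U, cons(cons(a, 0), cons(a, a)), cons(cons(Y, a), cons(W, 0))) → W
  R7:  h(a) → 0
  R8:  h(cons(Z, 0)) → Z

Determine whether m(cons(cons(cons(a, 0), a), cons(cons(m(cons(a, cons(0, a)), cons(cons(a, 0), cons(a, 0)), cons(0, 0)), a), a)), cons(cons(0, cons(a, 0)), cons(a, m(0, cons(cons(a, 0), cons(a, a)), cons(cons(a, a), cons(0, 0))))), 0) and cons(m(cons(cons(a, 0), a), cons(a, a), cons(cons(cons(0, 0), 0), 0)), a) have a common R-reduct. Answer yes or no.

yes — NF(t₁) = cons(0, a), NF(t₂) = cons(0, a)

Reduce t₁ = m(cons(cons(cons(a, 0), a), cons(cons(m(cons(a, cons(0, a)), cons(cons(a, 0), cons(a, 0)), cons(0, 0)), a), a)), cons(cons(0, cons(a, 0)), cons(a, m(0, cons(cons(a, 0), cons(a, a)), cons(cons(a, a), cons(0, 0))))), 0):
1. m(cons(cons(cons(a, 0), a), cons(cons(m(cons(a, cons(0, a)), cons(cons(a, 0), cons(a, 0)), cons(0, 0)), a), a)), cons(cons(0, cons(a, 0)), cons(a, m(0, cons(cons(a, 0), cons(a, a)), cons(cons(a, a), cons(0, 0))))), 0)  →  m(cons(cons(cons(a, 0), a), cons(cons(0, a), a)), cons(cons(0, cons(a, 0)), cons(a, m(0, cons(cons(a, 0), cons(a, a)), cons(cons(a, a), cons(0, 0))))), 0)   [R2 at 1.2.1.1]
2. m(cons(cons(cons(a, 0), a), cons(cons(0, a), a)), cons(cons(0, cons(a, 0)), cons(a, m(0, cons(cons(a, 0), cons(a, a)), cons(cons(a, a), cons(0, 0))))), 0)  →  m(cons(cons(cons(a, 0), a), cons(cons(0, a), a)), cons(cons(0, cons(a, 0)), cons(a, 0)), 0)   [R6 at 2.2.2]
3. m(cons(cons(cons(a, 0), a), cons(cons(0, a), a)), cons(cons(0, cons(a, 0)), cons(a, 0)), 0)  →  cons(0, a)   [R2 at ε]

Reduce t₂ = cons(m(cons(cons(a, 0), a), cons(a, a), cons(cons(cons(0, 0), 0), 0)), a):
1. cons(m(cons(cons(a, 0), a), cons(a, a), cons(cons(cons(0, 0), 0), 0)), a)  →  cons(0, a)   [R5 at 1]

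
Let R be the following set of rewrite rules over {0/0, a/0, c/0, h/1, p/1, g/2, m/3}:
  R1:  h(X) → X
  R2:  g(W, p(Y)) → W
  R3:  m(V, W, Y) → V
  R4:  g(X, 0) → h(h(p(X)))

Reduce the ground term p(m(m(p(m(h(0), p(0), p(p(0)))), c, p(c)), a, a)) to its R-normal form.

p(p(0))

1. p(m(m(p(m(h(0), p(0), p(p(0)))), c, p(c)), a, a))  →  p(m(p(m(h(0), p(0), p(p(0)))), c, p(c)))   [R3 at 1]
2. p(m(p(m(h(0), p(0), p(p(0)))), c, p(c)))  →  p(p(m(h(0), p(0), p(p(0)))))   [R3 at 1]
3. p(p(m(h(0), p(0), p(p(0)))))  →  p(p(h(0)))   [R3 at 1.1]
4. p(p(h(0)))  →  p(p(0))   [R1 at 1.1]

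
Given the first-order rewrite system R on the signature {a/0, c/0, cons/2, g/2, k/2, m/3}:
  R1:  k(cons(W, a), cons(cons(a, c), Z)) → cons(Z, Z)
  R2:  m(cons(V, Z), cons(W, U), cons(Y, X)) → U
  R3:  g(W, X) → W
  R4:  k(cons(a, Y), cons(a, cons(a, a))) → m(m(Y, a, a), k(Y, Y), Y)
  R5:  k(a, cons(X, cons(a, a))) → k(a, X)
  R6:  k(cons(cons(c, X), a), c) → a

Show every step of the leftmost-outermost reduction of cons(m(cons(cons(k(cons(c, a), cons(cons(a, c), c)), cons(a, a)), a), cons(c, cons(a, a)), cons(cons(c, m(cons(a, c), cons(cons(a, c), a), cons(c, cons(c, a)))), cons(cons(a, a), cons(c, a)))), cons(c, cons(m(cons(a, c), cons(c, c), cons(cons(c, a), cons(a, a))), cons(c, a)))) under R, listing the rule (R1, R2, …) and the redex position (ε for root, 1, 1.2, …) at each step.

cons(cons(a, a), cons(c, cons(c, cons(c, a))))

1. cons(m(cons(cons(k(cons(c, a), cons(cons(a, c), c)), cons(a, a)), a), cons(c, cons(a, a)), cons(cons(c, m(cons(a, c), cons(cons(a, c), a), cons(c, cons(c, a)))), cons(cons(a, a), cons(c, a)))), cons(c, cons(m(cons(a, c), cons(c, c), cons(cons(c, a), cons(a, a))), cons(c, a))))  →  cons(cons(a, a), cons(c, cons(m(cons(a, c), cons(c, c), cons(cons(c, a), cons(a, a))), cons(c, a))))   [R2 at 1]
2. cons(cons(a, a), cons(c, cons(m(cons(a, c), cons(c, c), cons(cons(c, a), cons(a, a))), cons(c, a))))  →  cons(cons(a, a), cons(c, cons(c, cons(c, a))))   [R2 at 2.2.1]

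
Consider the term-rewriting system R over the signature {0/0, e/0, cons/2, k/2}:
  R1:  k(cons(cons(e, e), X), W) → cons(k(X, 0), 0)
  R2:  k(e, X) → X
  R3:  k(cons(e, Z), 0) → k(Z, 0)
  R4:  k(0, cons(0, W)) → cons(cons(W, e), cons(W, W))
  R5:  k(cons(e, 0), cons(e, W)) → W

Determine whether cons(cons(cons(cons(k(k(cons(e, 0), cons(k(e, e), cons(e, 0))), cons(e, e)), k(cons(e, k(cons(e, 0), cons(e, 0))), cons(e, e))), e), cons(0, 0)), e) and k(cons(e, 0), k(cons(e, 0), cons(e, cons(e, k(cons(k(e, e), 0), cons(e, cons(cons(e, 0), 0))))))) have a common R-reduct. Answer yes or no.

no — NF(t₁) = cons(cons(cons(cons(e, e), e), cons(0, 0)), e), NF(t₂) = cons(cons(e, 0), 0)

Reduce t₁ = cons(cons(cons(cons(k(k(cons(e, 0), cons(k(e, e), cons(e, 0))), cons(e, e)), k(cons(e, k(cons(e, 0), cons(e, 0))), cons(e, e))), e), cons(0, 0)), e):
1. cons(cons(cons(cons(k(k(cons(e, 0), cons(k(e, e), cons(e, 0))), cons(e, e)), k(cons(e, k(cons(e, 0), cons(e, 0))), cons(e, e))), e), cons(0, 0)), e)  →  cons(cons(cons(cons(k(k(cons(e, 0), cons(e, cons(e, 0))), cons(e, e)), k(cons(e, k(cons(e, 0), cons(e, 0))), cons(e, e))), e), cons(0, 0)), e)   [R2 at 1.1.1.1.1.2.1]
2. cons(cons(cons(cons(k(k(cons(e, 0), cons(e, cons(e, 0))), cons(e, e)), k(cons(e, k(cons(e, 0), cons(e, 0))), cons(e, e))), e), cons(0, 0)), e)  →  cons(cons(cons(cons(k(cons(e, 0), cons(e, e)), k(cons(e, k(cons(e, 0), cons(e, 0))), cons(e, e))), e), cons(0, 0)), e)   [R5 at 1.1.1.1.1]
3. cons(cons(cons(cons(k(cons(e, 0), cons(e, e)), k(cons(e, k(cons(e, 0), cons(e, 0))), cons(e, e))), e), cons(0, 0)), e)  →  cons(cons(cons(cons(e, k(cons(e, k(cons(e, 0), cons(e, 0))), cons(e, e))), e), cons(0, 0)), e)   [R5 at 1.1.1.1]
4. cons(cons(cons(cons(e, k(cons(e, k(cons(e, 0), cons(e, 0))), cons(e, e))), e), cons(0, 0)), e)  →  cons(cons(cons(cons(e, k(cons(e, 0), cons(e, e))), e), cons(0, 0)), e)   [R5 at 1.1.1.2.1.2]
5. cons(cons(cons(cons(e, k(cons(e, 0), cons(e, e))), e), cons(0, 0)), e)  →  cons(cons(cons(cons(e, e), e), cons(0, 0)), e)   [R5 at 1.1.1.2]

Reduce t₂ = k(cons(e, 0), k(cons(e, 0), cons(e, cons(e, k(cons(k(e, e), 0), cons(e, cons(cons(e, 0), 0))))))):
1. k(cons(e, 0), k(cons(e, 0), cons(e, cons(e, k(cons(k(e, e), 0), cons(e, cons(cons(e, 0), 0)))))))  →  k(cons(e, 0), cons(e, k(cons(k(e, e), 0), cons(e, cons(cons(e, 0), 0)))))   [R5 at 2]
2. k(cons(e, 0), cons(e, k(cons(k(e, e), 0), cons(e, cons(cons(e, 0), 0)))))  →  k(cons(k(e, e), 0), cons(e, cons(cons(e, 0), 0)))   [R5 at ε]
3. k(cons(k(e, e), 0), cons(e, cons(cons(e, 0), 0)))  →  k(cons(e, 0), cons(e, cons(cons(e, 0), 0)))   [R2 at 1.1]
4. k(cons(e, 0), cons(e, cons(cons(e, 0), 0)))  →  cons(cons(e, 0), 0)   [R5 at ε]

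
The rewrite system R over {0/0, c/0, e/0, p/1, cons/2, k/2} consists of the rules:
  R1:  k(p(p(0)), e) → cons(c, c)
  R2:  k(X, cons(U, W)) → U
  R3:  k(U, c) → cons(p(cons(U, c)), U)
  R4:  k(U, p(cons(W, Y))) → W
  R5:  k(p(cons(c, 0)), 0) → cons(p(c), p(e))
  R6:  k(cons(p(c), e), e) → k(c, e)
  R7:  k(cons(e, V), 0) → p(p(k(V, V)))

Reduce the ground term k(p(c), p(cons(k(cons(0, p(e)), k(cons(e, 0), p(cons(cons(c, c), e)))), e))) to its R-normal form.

1. k(p(c), p(cons(k(cons(0, p(e)), k(cons(e, 0), p(cons(cons(c, c), e)))), e)))  →  k(cons(0, p(e)), k(cons(e, 0), p(cons(cons(c, c), e))))   [R4 at ε]
2. k(cons(0, p(e)), k(cons(e, 0), p(cons(cons(c, c), e))))  →  k(cons(0, p(e)), cons(c, c))   [R4 at 2]
3. k(cons(0, p(e)), cons(c, c))  →  c   [R2 at ε]

c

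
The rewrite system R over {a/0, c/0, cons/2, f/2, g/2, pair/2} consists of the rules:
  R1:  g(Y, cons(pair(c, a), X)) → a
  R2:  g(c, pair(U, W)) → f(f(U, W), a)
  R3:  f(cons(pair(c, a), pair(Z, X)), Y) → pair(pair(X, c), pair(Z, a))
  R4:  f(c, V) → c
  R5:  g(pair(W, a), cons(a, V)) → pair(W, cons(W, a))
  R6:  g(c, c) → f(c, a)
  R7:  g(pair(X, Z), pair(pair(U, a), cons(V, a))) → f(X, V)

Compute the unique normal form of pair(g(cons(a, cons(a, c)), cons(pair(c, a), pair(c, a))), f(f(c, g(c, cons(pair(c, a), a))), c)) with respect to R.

1. pair(g(cons(a, cons(a, c)), cons(pair(c, a), pair(c, a))), f(f(c, g(c, cons(pair(c, a), a))), c))  →  pair(a, f(f(c, g(c, cons(pair(c, a), a))), c))   [R1 at 1]
2. pair(a, f(f(c, g(c, cons(pair(c, a), a))), c))  →  pair(a, f(c, c))   [R4 at 2.1]
3. pair(a, f(c, c))  →  pair(a, c)   [R4 at 2]

pair(a, c)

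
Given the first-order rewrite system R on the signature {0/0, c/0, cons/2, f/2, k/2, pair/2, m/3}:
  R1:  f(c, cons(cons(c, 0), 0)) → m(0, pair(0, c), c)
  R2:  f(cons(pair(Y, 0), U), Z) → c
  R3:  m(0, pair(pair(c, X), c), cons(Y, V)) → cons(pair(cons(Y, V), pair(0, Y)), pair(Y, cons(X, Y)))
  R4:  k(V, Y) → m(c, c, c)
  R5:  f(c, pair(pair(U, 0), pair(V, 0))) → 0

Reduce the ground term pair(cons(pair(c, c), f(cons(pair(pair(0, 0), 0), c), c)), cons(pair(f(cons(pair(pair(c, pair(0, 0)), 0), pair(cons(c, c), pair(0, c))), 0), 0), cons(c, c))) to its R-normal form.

1. pair(cons(pair(c, c), f(cons(pair(pair(0, 0), 0), c), c)), cons(pair(f(cons(pair(pair(c, pair(0, 0)), 0), pair(cons(c, c), pair(0, c))), 0), 0), cons(c, c)))  →  pair(cons(pair(c, c), c), cons(pair(f(cons(pair(pair(c, pair(0, 0)), 0), pair(cons(c, c), pair(0, c))), 0), 0), cons(c, c)))   [R2 at 1.2]
2. pair(cons(pair(c, c), c), cons(pair(f(cons(pair(pair(c, pair(0, 0)), 0), pair(cons(c, c), pair(0, c))), 0), 0), cons(c, c)))  →  pair(cons(pair(c, c), c), cons(pair(c, 0), cons(c, c)))   [R2 at 2.1.1]

pair(cons(pair(c, c), c), cons(pair(c, 0), cons(c, c)))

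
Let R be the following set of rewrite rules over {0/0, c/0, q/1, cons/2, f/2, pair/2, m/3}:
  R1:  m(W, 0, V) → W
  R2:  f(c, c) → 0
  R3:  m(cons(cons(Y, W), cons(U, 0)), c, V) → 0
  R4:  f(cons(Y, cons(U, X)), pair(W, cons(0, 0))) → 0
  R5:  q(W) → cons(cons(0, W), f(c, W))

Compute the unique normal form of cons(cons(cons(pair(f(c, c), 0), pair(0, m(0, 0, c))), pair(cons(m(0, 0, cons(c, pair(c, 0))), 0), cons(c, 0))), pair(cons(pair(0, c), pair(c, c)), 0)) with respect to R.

cons(cons(cons(pair(0, 0), pair(0, 0)), pair(cons(0, 0), cons(c, 0))), pair(cons(pair(0, c), pair(c, c)), 0))

1. cons(cons(cons(pair(f(c, c), 0), pair(0, m(0, 0, c))), pair(cons(m(0, 0, cons(c, pair(c, 0))), 0), cons(c, 0))), pair(cons(pair(0, c), pair(c, c)), 0))  →  cons(cons(cons(pair(0, 0), pair(0, m(0, 0, c))), pair(cons(m(0, 0, cons(c, pair(c, 0))), 0), cons(c, 0))), pair(cons(pair(0, c), pair(c, c)), 0))   [R2 at 1.1.1.1]
2. cons(cons(cons(pair(0, 0), pair(0, m(0, 0, c))), pair(cons(m(0, 0, cons(c, pair(c, 0))), 0), cons(c, 0))), pair(cons(pair(0, c), pair(c, c)), 0))  →  cons(cons(cons(pair(0, 0), pair(0, 0)), pair(cons(m(0, 0, cons(c, pair(c, 0))), 0), cons(c, 0))), pair(cons(pair(0, c), pair(c, c)), 0))   [R1 at 1.1.2.2]
3. cons(cons(cons(pair(0, 0), pair(0, 0)), pair(cons(m(0, 0, cons(c, pair(c, 0))), 0), cons(c, 0))), pair(cons(pair(0, c), pair(c, c)), 0))  →  cons(cons(cons(pair(0, 0), pair(0, 0)), pair(cons(0, 0), cons(c, 0))), pair(cons(pair(0, c), pair(c, c)), 0))   [R1 at 1.2.1.1]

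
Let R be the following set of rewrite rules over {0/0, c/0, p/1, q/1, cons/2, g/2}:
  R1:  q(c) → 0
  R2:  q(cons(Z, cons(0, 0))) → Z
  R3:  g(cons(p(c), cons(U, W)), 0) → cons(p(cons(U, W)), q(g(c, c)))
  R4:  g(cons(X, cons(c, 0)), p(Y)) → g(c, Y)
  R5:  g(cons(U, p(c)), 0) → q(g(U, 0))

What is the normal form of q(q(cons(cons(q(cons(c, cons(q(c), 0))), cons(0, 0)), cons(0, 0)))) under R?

c

1. q(q(cons(cons(q(cons(c, cons(q(c), 0))), cons(0, 0)), cons(0, 0))))  →  q(cons(q(cons(c, cons(q(c), 0))), cons(0, 0)))   [R2 at 1]
2. q(cons(q(cons(c, cons(q(c), 0))), cons(0, 0)))  →  q(cons(c, cons(q(c), 0)))   [R2 at ε]
3. q(cons(c, cons(q(c), 0)))  →  q(cons(c, cons(0, 0)))   [R1 at 1.2.1]
4. q(cons(c, cons(0, 0)))  →  c   [R2 at ε]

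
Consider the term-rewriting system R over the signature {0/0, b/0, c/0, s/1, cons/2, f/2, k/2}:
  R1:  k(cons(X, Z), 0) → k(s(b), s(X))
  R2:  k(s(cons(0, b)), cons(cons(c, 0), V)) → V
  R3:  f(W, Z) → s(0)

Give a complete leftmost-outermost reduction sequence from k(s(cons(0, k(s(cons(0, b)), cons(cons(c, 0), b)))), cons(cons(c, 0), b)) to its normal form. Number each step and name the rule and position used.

b

1. k(s(cons(0, k(s(cons(0, b)), cons(cons(c, 0), b)))), cons(cons(c, 0), b))  →  k(s(cons(0, b)), cons(cons(c, 0), b))   [R2 at 1.1.2]
2. k(s(cons(0, b)), cons(cons(c, 0), b))  →  b   [R2 at ε]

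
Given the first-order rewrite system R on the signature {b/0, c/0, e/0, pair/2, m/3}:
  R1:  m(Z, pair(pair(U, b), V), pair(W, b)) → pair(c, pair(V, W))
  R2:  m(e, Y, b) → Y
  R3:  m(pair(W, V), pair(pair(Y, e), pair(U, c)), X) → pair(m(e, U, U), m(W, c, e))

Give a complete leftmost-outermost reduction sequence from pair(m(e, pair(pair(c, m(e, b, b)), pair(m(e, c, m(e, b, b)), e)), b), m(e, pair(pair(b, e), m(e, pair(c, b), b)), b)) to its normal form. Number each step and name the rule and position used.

pair(pair(pair(c, b), pair(c, e)), pair(pair(b, e), pair(c, b)))

1. pair(m(e, pair(pair(c, m(e, b, b)), pair(m(e, c, m(e, b, b)), e)), b), m(e, pair(pair(b, e), m(e, pair(c, b), b)), b))  →  pair(pair(pair(c, m(e, b, b)), pair(m(e, c, m(e, b, b)), e)), m(e, pair(pair(b, e), m(e, pair(c, b), b)), b))   [R2 at 1]
2. pair(pair(pair(c, m(e, b, b)), pair(m(e, c, m(e, b, b)), e)), m(e, pair(pair(b, e), m(e, pair(c, b), b)), b))  →  pair(pair(pair(c, b), pair(m(e, c, m(e, b, b)), e)), m(e, pair(pair(b, e), m(e, pair(c, b), b)), b))   [R2 at 1.1.2]
3. pair(pair(pair(c, b), pair(m(e, c, m(e, b, b)), e)), m(e, pair(pair(b, e), m(e, pair(c, b), b)), b))  →  pair(pair(pair(c, b), pair(m(e, c, b), e)), m(e, pair(pair(b, e), m(e, pair(c, b), b)), b))   [R2 at 1.2.1.3]
4. pair(pair(pair(c, b), pair(m(e, c, b), e)), m(e, pair(pair(b, e), m(e, pair(c, b), b)), b))  →  pair(pair(pair(c, b), pair(c, e)), m(e, pair(pair(b, e), m(e, pair(c, b), b)), b))   [R2 at 1.2.1]
5. pair(pair(pair(c, b), pair(c, e)), m(e, pair(pair(b, e), m(e, pair(c, b), b)), b))  →  pair(pair(pair(c, b), pair(c, e)), pair(pair(b, e), m(e, pair(c, b), b)))   [R2 at 2]
6. pair(pair(pair(c, b), pair(c, e)), pair(pair(b, e), m(e, pair(c, b), b)))  →  pair(pair(pair(c, b), pair(c, e)), pair(pair(b, e), pair(c, b)))   [R2 at 2.2]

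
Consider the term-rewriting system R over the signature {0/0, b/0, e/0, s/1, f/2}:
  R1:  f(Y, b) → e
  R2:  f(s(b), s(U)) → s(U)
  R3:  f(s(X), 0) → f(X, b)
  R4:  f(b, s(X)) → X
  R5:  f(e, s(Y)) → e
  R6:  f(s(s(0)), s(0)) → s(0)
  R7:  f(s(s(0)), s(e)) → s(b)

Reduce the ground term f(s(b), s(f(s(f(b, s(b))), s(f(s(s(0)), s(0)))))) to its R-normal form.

1. f(s(b), s(f(s(f(b, s(b))), s(f(s(s(0)), s(0))))))  →  s(f(s(f(b, s(b))), s(f(s(s(0)), s(0)))))   [R2 at ε]
2. s(f(s(f(b, s(b))), s(f(s(s(0)), s(0)))))  →  s(f(s(b), s(f(s(s(0)), s(0)))))   [R4 at 1.1.1]
3. s(f(s(b), s(f(s(s(0)), s(0)))))  →  s(s(f(s(s(0)), s(0))))   [R2 at 1]
4. s(s(f(s(s(0)), s(0))))  →  s(s(s(0)))   [R6 at 1.1]

s(s(s(0)))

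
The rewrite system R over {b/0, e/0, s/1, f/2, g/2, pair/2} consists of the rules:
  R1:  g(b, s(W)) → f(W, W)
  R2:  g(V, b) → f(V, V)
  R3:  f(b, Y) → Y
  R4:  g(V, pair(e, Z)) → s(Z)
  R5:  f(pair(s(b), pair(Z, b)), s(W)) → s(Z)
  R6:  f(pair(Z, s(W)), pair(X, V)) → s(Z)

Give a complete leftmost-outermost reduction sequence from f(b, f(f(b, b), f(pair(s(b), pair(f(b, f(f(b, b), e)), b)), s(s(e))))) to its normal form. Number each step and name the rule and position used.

s(e)

1. f(b, f(f(b, b), f(pair(s(b), pair(f(b, f(f(b, b), e)), b)), s(s(e)))))  →  f(f(b, b), f(pair(s(b), pair(f(b, f(f(b, b), e)), b)), s(s(e))))   [R3 at ε]
2. f(f(b, b), f(pair(s(b), pair(f(b, f(f(b, b), e)), b)), s(s(e))))  →  f(b, f(pair(s(b), pair(f(b, f(f(b, b), e)), b)), s(s(e))))   [R3 at 1]
3. f(b, f(pair(s(b), pair(f(b, f(f(b, b), e)), b)), s(s(e))))  →  f(pair(s(b), pair(f(b, f(f(b, b), e)), b)), s(s(e)))   [R3 at ε]
4. f(pair(s(b), pair(f(b, f(f(b, b), e)), b)), s(s(e)))  →  s(f(b, f(f(b, b), e)))   [R5 at ε]
5. s(f(b, f(f(b, b), e)))  →  s(f(f(b, b), e))   [R3 at 1]
6. s(f(f(b, b), e))  →  s(f(b, e))   [R3 at 1.1]
7. s(f(b, e))  →  s(e)   [R3 at 1]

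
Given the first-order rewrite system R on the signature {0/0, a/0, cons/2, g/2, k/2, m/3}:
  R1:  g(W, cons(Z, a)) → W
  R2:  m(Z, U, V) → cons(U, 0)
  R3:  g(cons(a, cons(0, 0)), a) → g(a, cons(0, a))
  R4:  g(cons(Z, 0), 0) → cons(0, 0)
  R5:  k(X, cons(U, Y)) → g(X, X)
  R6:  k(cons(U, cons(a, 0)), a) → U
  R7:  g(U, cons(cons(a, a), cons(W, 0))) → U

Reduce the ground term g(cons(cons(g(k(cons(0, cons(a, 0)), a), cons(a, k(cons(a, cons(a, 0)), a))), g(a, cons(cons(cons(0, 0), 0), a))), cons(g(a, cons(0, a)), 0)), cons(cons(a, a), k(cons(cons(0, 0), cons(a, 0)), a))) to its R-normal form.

1. g(cons(cons(g(k(cons(0, cons(a, 0)), a), cons(a, k(cons(a, cons(a, 0)), a))), g(a, cons(cons(cons(0, 0), 0), a))), cons(g(a, cons(0, a)), 0)), cons(cons(a, a), k(cons(cons(0, 0), cons(a, 0)), a)))  →  g(cons(cons(g(0, cons(a, k(cons(a, cons(a, 0)), a))), g(a, cons(cons(cons(0, 0), 0), a))), cons(g(a, cons(0, a)), 0)), cons(cons(a, a), k(cons(cons(0, 0), cons(a, 0)), a)))   [R6 at 1.1.1.1]
2. g(cons(cons(g(0, cons(a, k(cons(a, cons(a, 0)), a))), g(a, cons(cons(cons(0, 0), 0), a))), cons(g(a, cons(0, a)), 0)), cons(cons(a, a), k(cons(cons(0, 0), cons(a, 0)), a)))  →  g(cons(cons(g(0, cons(a, a)), g(a, cons(cons(cons(0, 0), 0), a))), cons(g(a, cons(0, a)), 0)), cons(cons(a, a), k(cons(cons(0, 0), cons(a, 0)), a)))   [R6 at 1.1.1.2.2]
3. g(cons(cons(g(0, cons(a, a)), g(a, cons(cons(cons(0, 0), 0), a))), cons(g(a, cons(0, a)), 0)), cons(cons(a, a), k(cons(cons(0, 0), cons(a, 0)), a)))  →  g(cons(cons(0, g(a, cons(cons(cons(0, 0), 0), a))), cons(g(a, cons(0, a)), 0)), cons(cons(a, a), k(cons(cons(0, 0), cons(a, 0)), a)))   [R1 at 1.1.1]
4. g(cons(cons(0, g(a, cons(cons(cons(0, 0), 0), a))), cons(g(a, cons(0, a)), 0)), cons(cons(a, a), k(cons(cons(0, 0), cons(a, 0)), a)))  →  g(cons(cons(0, a), cons(g(a, cons(0, a)), 0)), cons(cons(a, a), k(cons(cons(0, 0), cons(a, 0)), a)))   [R1 at 1.1.2]
5. g(cons(cons(0, a), cons(g(a, cons(0, a)), 0)), cons(cons(a, a), k(cons(cons(0, 0), cons(a, 0)), a)))  →  g(cons(cons(0, a), cons(a, 0)), cons(cons(a, a), k(cons(cons(0, 0), cons(a, 0)), a)))   [R1 at 1.2.1]
6. g(cons(cons(0, a), cons(a, 0)), cons(cons(a, a), k(cons(cons(0, 0), cons(a, 0)), a)))  →  g(cons(cons(0, a), cons(a, 0)), cons(cons(a, a), cons(0, 0)))   [R6 at 2.2]
7. g(cons(cons(0, a), cons(a, 0)), cons(cons(a, a), cons(0, 0)))  →  cons(cons(0, a), cons(a, 0))   [R7 at ε]

cons(cons(0, a), cons(a, 0))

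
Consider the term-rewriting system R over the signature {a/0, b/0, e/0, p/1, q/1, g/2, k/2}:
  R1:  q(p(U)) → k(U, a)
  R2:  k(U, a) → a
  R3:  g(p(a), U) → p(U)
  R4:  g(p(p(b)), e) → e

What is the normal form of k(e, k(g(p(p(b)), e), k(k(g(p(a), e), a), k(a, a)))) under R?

1. k(e, k(g(p(p(b)), e), k(k(g(p(a), e), a), k(a, a))))  →  k(e, k(e, k(k(g(p(a), e), a), k(a, a))))   [R4 at 2.1]
2. k(e, k(e, k(k(g(p(a), e), a), k(a, a))))  →  k(e, k(e, k(a, k(a, a))))   [R2 at 2.2.1]
3. k(e, k(e, k(a, k(a, a))))  →  k(e, k(e, k(a, a)))   [R2 at 2.2.2]
4. k(e, k(e, k(a, a)))  →  k(e, k(e, a))   [R2 at 2.2]
5. k(e, k(e, a))  →  k(e, a)   [R2 at 2]
6. k(e, a)  →  a   [R2 at ε]

a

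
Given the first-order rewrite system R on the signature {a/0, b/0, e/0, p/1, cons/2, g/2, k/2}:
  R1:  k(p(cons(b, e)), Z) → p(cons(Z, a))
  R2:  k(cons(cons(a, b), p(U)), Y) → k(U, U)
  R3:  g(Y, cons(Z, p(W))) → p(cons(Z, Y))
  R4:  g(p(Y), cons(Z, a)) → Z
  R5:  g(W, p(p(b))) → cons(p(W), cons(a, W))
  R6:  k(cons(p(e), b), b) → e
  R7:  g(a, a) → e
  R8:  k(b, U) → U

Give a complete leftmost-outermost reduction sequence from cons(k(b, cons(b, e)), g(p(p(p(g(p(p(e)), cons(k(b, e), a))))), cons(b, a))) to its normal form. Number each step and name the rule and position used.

cons(cons(b, e), b)

1. cons(k(b, cons(b, e)), g(p(p(p(g(p(p(e)), cons(k(b, e), a))))), cons(b, a)))  →  cons(cons(b, e), g(p(p(p(g(p(p(e)), cons(k(b, e), a))))), cons(b, a)))   [R8 at 1]
2. cons(cons(b, e), g(p(p(p(g(p(p(e)), cons(k(b, e), a))))), cons(b, a)))  →  cons(cons(b, e), b)   [R4 at 2]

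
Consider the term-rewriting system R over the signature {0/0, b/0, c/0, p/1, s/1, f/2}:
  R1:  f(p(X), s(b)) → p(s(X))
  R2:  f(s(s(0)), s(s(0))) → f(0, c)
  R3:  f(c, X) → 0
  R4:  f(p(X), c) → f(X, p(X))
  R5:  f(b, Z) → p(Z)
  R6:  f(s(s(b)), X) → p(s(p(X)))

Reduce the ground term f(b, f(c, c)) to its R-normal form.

p(0)

1. f(b, f(c, c))  →  p(f(c, c))   [R5 at ε]
2. p(f(c, c))  →  p(0)   [R3 at 1]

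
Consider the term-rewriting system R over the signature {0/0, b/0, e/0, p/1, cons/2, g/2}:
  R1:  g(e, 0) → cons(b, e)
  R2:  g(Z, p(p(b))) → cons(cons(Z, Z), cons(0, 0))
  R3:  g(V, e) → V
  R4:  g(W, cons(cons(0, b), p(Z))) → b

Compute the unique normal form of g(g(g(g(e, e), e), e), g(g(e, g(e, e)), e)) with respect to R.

e

1. g(g(g(g(e, e), e), e), g(g(e, g(e, e)), e))  →  g(g(g(e, e), e), g(g(e, g(e, e)), e))   [R3 at 1]
2. g(g(g(e, e), e), g(g(e, g(e, e)), e))  →  g(g(e, e), g(g(e, g(e, e)), e))   [R3 at 1]
3. g(g(e, e), g(g(e, g(e, e)), e))  →  g(e, g(g(e, g(e, e)), e))   [R3 at 1]
4. g(e, g(g(e, g(e, e)), e))  →  g(e, g(e, g(e, e)))   [R3 at 2]
5. g(e, g(e, g(e, e)))  →  g(e, g(e, e))   [R3 at 2.2]
6. g(e, g(e, e))  →  g(e, e)   [R3 at 2]
7. g(e, e)  →  e   [R3 at ε]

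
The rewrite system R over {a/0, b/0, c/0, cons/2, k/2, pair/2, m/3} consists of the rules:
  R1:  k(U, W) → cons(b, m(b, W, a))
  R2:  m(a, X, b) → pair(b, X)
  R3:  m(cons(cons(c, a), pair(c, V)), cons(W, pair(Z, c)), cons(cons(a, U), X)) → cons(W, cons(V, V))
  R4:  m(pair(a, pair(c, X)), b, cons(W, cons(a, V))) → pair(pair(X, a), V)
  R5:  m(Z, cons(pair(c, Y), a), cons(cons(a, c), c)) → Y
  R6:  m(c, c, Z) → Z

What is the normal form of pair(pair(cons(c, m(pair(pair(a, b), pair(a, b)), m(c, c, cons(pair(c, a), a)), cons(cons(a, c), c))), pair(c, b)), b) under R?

pair(pair(cons(c, a), pair(c, b)), b)

1. pair(pair(cons(c, m(pair(pair(a, b), pair(a, b)), m(c, c, cons(pair(c, a), a)), cons(cons(a, c), c))), pair(c, b)), b)  →  pair(pair(cons(c, m(pair(pair(a, b), pair(a, b)), cons(pair(c, a), a), cons(cons(a, c), c))), pair(c, b)), b)   [R6 at 1.1.2.2]
2. pair(pair(cons(c, m(pair(pair(a, b), pair(a, b)), cons(pair(c, a), a), cons(cons(a, c), c))), pair(c, b)), b)  →  pair(pair(cons(c, a), pair(c, b)), b)   [R5 at 1.1.2]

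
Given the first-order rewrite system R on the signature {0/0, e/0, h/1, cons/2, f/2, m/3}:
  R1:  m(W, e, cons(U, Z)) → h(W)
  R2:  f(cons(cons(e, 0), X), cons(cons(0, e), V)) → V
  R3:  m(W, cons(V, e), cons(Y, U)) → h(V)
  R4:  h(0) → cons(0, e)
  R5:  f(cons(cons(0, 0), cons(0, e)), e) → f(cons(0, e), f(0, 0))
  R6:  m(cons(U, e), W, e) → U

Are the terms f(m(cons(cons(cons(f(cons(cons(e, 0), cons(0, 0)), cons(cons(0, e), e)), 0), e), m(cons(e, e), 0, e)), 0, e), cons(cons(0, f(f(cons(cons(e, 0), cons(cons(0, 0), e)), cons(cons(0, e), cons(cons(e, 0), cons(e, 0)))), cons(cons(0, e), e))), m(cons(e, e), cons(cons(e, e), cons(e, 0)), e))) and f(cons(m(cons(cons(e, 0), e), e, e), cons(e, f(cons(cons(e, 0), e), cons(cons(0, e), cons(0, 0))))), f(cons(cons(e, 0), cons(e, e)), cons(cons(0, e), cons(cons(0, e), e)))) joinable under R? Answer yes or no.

yes — NF(t₁) = e, NF(t₂) = e

Reduce t₁ = f(m(cons(cons(cons(f(cons(cons(e, 0), cons(0, 0)), cons(cons(0, e), e)), 0), e), m(cons(e, e), 0, e)), 0, e), cons(cons(0, f(f(cons(cons(e, 0), cons(cons(0, 0), e)), cons(cons(0, e), cons(cons(e, 0), cons(e, 0)))), cons(cons(0, e), e))), m(cons(e, e), cons(cons(e, e), cons(e, 0)), e))):
1. f(m(cons(cons(cons(f(cons(cons(e, 0), cons(0, 0)), cons(cons(0, e), e)), 0), e), m(cons(e, e), 0, e)), 0, e), cons(cons(0, f(f(cons(cons(e, 0), cons(cons(0, 0), e)), cons(cons(0, e), cons(cons(e, 0), cons(e, 0)))), cons(cons(0, e), e))), m(cons(e, e), cons(cons(e, e), cons(e, 0)), e)))  →  f(m(cons(cons(cons(e, 0), e), m(cons(e, e), 0, e)), 0, e), cons(cons(0, f(f(cons(cons(e, 0), cons(cons(0, 0), e)), cons(cons(0, e), cons(cons(e, 0), cons(e, 0)))), cons(cons(0, e), e))), m(cons(e, e), cons(cons(e, e), cons(e, 0)), e)))   [R2 at 1.1.1.1.1]
2. f(m(cons(cons(cons(e, 0), e), m(cons(e, e), 0, e)), 0, e), cons(cons(0, f(f(cons(cons(e, 0), cons(cons(0, 0), e)), cons(cons(0, e), cons(cons(e, 0), cons(e, 0)))), cons(cons(0, e), e))), m(cons(e, e), cons(cons(e, e), cons(e, 0)), e)))  →  f(m(cons(cons(cons(e, 0), e), e), 0, e), cons(cons(0, f(f(cons(cons(e, 0), cons(cons(0, 0), e)), cons(cons(0, e), cons(cons(e, 0), cons(e, 0)))), cons(cons(0, e), e))), m(cons(e, e), cons(cons(e, e), cons(e, 0)), e)))   [R6 at 1.1.2]
3. f(m(cons(cons(cons(e, 0), e), e), 0, e), cons(cons(0, f(f(cons(cons(e, 0), cons(cons(0, 0), e)), cons(cons(0, e), cons(cons(e, 0), cons(e, 0)))), cons(cons(0, e), e))), m(cons(e, e), cons(cons(e, e), cons(e, 0)), e)))  →  f(cons(cons(e, 0), e), cons(cons(0, f(f(cons(cons(e, 0), cons(cons(0, 0), e)), cons(cons(0, e), cons(cons(e, 0), cons(e, 0)))), cons(cons(0, e), e))), m(cons(e, e), cons(cons(e, e), cons(e, 0)), e)))   [R6 at 1]
4. f(cons(cons(e, 0), e), cons(cons(0, f(f(cons(cons(e, 0), cons(cons(0, 0), e)), cons(cons(0, e), cons(cons(e, 0), cons(e, 0)))), cons(cons(0, e), e))), m(cons(e, e), cons(cons(e, e), cons(e, 0)), e)))  →  f(cons(cons(e, 0), e), cons(cons(0, f(cons(cons(e, 0), cons(e, 0)), cons(cons(0, e), e))), m(cons(e, e), cons(cons(e, e), cons(e, 0)), e)))   [R2 at 2.1.2.1]
5. f(cons(cons(e, 0), e), cons(cons(0, f(cons(cons(e, 0), cons(e, 0)), cons(cons(0, e), e))), m(cons(e, e), cons(cons(e, e), cons(e, 0)), e)))  →  f(cons(cons(e, 0), e), cons(cons(0, e), m(cons(e, e), cons(cons(e, e), cons(e, 0)), e)))   [R2 at 2.1.2]
6. f(cons(cons(e, 0), e), cons(cons(0, e), m(cons(e, e), cons(cons(e, e), cons(e, 0)), e)))  →  m(cons(e, e), cons(cons(e, e), cons(e, 0)), e)   [R2 at ε]
7. m(cons(e, e), cons(cons(e, e), cons(e, 0)), e)  →  e   [R6 at ε]

Reduce t₂ = f(cons(m(cons(cons(e, 0), e), e, e), cons(e, f(cons(cons(e, 0), e), cons(cons(0, e), cons(0, 0))))), f(cons(cons(e, 0), cons(e, e)), cons(cons(0, e), cons(cons(0, e), e)))):
1. f(cons(m(cons(cons(e, 0), e), e, e), cons(e, f(cons(cons(e, 0), e), cons(cons(0, e), cons(0, 0))))), f(cons(cons(e, 0), cons(e, e)), cons(cons(0, e), cons(cons(0, e), e))))  →  f(cons(cons(e, 0), cons(e, f(cons(cons(e, 0), e), cons(cons(0, e), cons(0, 0))))), f(cons(cons(e, 0), cons(e, e)), cons(cons(0, e), cons(cons(0, e), e))))   [R6 at 1.1]
2. f(cons(cons(e, 0), cons(e, f(cons(cons(e, 0), e), cons(cons(0, e), cons(0, 0))))), f(cons(cons(e, 0), cons(e, e)), cons(cons(0, e), cons(cons(0, e), e))))  →  f(cons(cons(e, 0), cons(e, cons(0, 0))), f(cons(cons(e, 0), cons(e, e)), cons(cons(0, e), cons(cons(0, e), e))))   [R2 at 1.2.2]
3. f(cons(cons(e, 0), cons(e, cons(0, 0))), f(cons(cons(e, 0), cons(e, e)), cons(cons(0, e), cons(cons(0, e), e))))  →  f(cons(cons(e, 0), cons(e, cons(0, 0))), cons(cons(0, e), e))   [R2 at 2]
4. f(cons(cons(e, 0), cons(e, cons(0, 0))), cons(cons(0, e), e))  →  e   [R2 at ε]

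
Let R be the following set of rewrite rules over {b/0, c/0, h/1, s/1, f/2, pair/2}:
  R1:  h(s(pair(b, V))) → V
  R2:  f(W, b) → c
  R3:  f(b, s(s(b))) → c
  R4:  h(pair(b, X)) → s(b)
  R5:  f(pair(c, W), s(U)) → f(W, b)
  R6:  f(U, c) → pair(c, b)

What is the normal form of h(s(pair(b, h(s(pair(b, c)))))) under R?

1. h(s(pair(b, h(s(pair(b, c))))))  →  h(s(pair(b, c)))   [R1 at ε]
2. h(s(pair(b, c)))  →  c   [R1 at ε]

c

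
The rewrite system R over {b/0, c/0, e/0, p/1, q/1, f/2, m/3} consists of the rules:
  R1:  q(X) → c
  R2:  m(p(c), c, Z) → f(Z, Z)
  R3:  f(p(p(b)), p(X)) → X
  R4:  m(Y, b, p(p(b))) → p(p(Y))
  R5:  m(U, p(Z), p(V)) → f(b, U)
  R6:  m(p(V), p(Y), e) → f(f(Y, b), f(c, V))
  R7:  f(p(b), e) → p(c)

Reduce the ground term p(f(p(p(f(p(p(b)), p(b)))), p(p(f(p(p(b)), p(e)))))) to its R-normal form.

p(p(e))

1. p(f(p(p(f(p(p(b)), p(b)))), p(p(f(p(p(b)), p(e))))))  →  p(f(p(p(b)), p(p(f(p(p(b)), p(e))))))   [R3 at 1.1.1.1]
2. p(f(p(p(b)), p(p(f(p(p(b)), p(e))))))  →  p(p(f(p(p(b)), p(e))))   [R3 at 1]
3. p(p(f(p(p(b)), p(e))))  →  p(p(e))   [R3 at 1.1]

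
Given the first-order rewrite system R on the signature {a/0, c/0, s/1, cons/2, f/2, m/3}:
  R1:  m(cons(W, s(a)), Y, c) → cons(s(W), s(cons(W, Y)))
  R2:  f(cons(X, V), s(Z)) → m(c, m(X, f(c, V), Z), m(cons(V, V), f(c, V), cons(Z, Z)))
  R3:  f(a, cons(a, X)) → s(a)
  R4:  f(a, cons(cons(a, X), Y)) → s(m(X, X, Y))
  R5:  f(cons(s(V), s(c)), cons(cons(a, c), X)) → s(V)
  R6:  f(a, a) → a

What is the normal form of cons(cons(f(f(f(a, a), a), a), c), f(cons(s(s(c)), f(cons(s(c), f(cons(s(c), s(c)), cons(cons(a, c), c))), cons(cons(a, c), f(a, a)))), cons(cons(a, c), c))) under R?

cons(cons(a, c), s(s(c)))

1. cons(cons(f(f(f(a, a), a), a), c), f(cons(s(s(c)), f(cons(s(c), f(cons(s(c), s(c)), cons(cons(a, c), c))), cons(cons(a, c), f(a, a)))), cons(cons(a, c), c)))  →  cons(cons(f(f(a, a), a), c), f(cons(s(s(c)), f(cons(s(c), f(cons(s(c), s(c)), cons(cons(a, c), c))), cons(cons(a, c), f(a, a)))), cons(cons(a, c), c)))   [R6 at 1.1.1.1]
2. cons(cons(f(f(a, a), a), c), f(cons(s(s(c)), f(cons(s(c), f(cons(s(c), s(c)), cons(cons(a, c), c))), cons(cons(a, c), f(a, a)))), cons(cons(a, c), c)))  →  cons(cons(f(a, a), c), f(cons(s(s(c)), f(cons(s(c), f(cons(s(c), s(c)), cons(cons(a, c), c))), cons(cons(a, c), f(a, a)))), cons(cons(a, c), c)))   [R6 at 1.1.1]
3. cons(cons(f(a, a), c), f(cons(s(s(c)), f(cons(s(c), f(cons(s(c), s(c)), cons(cons(a, c), c))), cons(cons(a, c), f(a, a)))), cons(cons(a, c), c)))  →  cons(cons(a, c), f(cons(s(s(c)), f(cons(s(c), f(cons(s(c), s(c)), cons(cons(a, c), c))), cons(cons(a, c), f(a, a)))), cons(cons(a, c), c)))   [R6 at 1.1]
4. cons(cons(a, c), f(cons(s(s(c)), f(cons(s(c), f(cons(s(c), s(c)), cons(cons(a, c), c))), cons(cons(a, c), f(a, a)))), cons(cons(a, c), c)))  →  cons(cons(a, c), f(cons(s(s(c)), f(cons(s(c), s(c)), cons(cons(a, c), f(a, a)))), cons(cons(a, c), c)))   [R5 at 2.1.2.1.2]
5. cons(cons(a, c), f(cons(s(s(c)), f(cons(s(c), s(c)), cons(cons(a, c), f(a, a)))), cons(cons(a, c), c)))  →  cons(cons(a, c), f(cons(s(s(c)), s(c)), cons(cons(a, c), c)))   [R5 at 2.1.2]
6. cons(cons(a, c), f(cons(s(s(c)), s(c)), cons(cons(a, c), c)))  →  cons(cons(a, c), s(s(c)))   [R5 at 2]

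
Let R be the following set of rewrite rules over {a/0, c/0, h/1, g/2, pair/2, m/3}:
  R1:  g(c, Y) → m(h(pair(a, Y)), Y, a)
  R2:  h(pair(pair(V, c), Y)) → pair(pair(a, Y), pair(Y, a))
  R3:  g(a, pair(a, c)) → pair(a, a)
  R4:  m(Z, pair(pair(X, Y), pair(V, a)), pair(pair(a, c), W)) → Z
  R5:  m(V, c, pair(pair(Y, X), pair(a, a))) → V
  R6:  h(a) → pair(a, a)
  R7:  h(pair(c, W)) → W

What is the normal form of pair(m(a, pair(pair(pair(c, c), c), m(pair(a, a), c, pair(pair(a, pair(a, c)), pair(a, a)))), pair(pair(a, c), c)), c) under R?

pair(a, c)

1. pair(m(a, pair(pair(pair(c, c), c), m(pair(a, a), c, pair(pair(a, pair(a, c)), pair(a, a)))), pair(pair(a, c), c)), c)  →  pair(m(a, pair(pair(pair(c, c), c), pair(a, a)), pair(pair(a, c), c)), c)   [R5 at 1.2.2]
2. pair(m(a, pair(pair(pair(c, c), c), pair(a, a)), pair(pair(a, c), c)), c)  →  pair(a, c)   [R4 at 1]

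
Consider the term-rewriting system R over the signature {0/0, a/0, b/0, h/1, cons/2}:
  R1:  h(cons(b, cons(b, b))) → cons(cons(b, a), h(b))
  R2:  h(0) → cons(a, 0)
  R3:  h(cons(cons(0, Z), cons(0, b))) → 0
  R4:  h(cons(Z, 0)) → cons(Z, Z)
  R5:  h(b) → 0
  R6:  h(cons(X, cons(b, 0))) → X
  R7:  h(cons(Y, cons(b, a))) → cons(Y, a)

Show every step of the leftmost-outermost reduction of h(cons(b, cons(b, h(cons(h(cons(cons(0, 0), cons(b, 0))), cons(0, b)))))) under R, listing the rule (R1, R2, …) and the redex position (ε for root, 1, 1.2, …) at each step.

b

1. h(cons(b, cons(b, h(cons(h(cons(cons(0, 0), cons(b, 0))), cons(0, b))))))  →  h(cons(b, cons(b, h(cons(cons(0, 0), cons(0, b))))))   [R6 at 1.2.2.1.1]
2. h(cons(b, cons(b, h(cons(cons(0, 0), cons(0, b))))))  →  h(cons(b, cons(b, 0)))   [R3 at 1.2.2]
3. h(cons(b, cons(b, 0)))  →  b   [R6 at ε]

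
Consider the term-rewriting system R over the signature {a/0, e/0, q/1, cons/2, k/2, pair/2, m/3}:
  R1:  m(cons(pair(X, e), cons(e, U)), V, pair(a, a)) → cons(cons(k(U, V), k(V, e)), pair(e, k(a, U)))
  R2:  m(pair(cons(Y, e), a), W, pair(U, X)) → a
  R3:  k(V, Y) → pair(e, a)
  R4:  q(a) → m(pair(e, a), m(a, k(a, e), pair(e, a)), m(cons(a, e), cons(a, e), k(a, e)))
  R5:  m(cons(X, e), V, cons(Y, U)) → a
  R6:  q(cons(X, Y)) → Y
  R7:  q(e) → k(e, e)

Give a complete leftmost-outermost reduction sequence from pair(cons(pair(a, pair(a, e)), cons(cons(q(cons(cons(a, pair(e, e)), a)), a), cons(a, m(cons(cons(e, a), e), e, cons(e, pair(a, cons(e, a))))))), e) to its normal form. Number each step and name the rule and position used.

1. pair(cons(pair(a, pair(a, e)), cons(cons(q(cons(cons(a, pair(e, e)), a)), a), cons(a, m(cons(cons(e, a), e), e, cons(e, pair(a, cons(e, a))))))), e)  →  pair(cons(pair(a, pair(a, e)), cons(cons(a, a), cons(a, m(cons(cons(e, a), e), e, cons(e, pair(a, cons(e, a))))))), e)   [R6 at 1.2.1.1]
2. pair(cons(pair(a, pair(a, e)), cons(cons(a, a), cons(a, m(cons(cons(e, a), e), e, cons(e, pair(a, cons(e, a))))))), e)  →  pair(cons(pair(a, pair(a, e)), cons(cons(a, a), cons(a, a))), e)   [R5 at 1.2.2.2]

pair(cons(pair(a, pair(a, e)), cons(cons(a, a), cons(a, a))), e)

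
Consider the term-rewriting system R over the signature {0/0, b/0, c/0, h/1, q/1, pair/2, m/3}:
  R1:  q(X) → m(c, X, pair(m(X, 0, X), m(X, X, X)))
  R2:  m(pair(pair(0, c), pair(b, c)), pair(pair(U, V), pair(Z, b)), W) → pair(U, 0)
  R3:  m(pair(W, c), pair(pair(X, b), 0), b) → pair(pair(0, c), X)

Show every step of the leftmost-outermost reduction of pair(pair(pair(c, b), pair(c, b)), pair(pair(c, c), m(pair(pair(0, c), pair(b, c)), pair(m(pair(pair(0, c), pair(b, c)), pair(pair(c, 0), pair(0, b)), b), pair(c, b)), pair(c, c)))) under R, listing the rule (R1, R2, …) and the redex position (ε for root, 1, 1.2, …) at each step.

pair(pair(pair(c, b), pair(c, b)), pair(pair(c, c), pair(c, 0)))

1. pair(pair(pair(c, b), pair(c, b)), pair(pair(c, c), m(pair(pair(0, c), pair(b, c)), pair(m(pair(pair(0, c), pair(b, c)), pair(pair(c, 0), pair(0, b)), b), pair(c, b)), pair(c, c))))  →  pair(pair(pair(c, b), pair(c, b)), pair(pair(c, c), m(pair(pair(0, c), pair(b, c)), pair(pair(c, 0), pair(c, b)), pair(c, c))))   [R2 at 2.2.2.1]
2. pair(pair(pair(c, b), pair(c, b)), pair(pair(c, c), m(pair(pair(0, c), pair(b, c)), pair(pair(c, 0), pair(c, b)), pair(c, c))))  →  pair(pair(pair(c, b), pair(c, b)), pair(pair(c, c), pair(c, 0)))   [R2 at 2.2]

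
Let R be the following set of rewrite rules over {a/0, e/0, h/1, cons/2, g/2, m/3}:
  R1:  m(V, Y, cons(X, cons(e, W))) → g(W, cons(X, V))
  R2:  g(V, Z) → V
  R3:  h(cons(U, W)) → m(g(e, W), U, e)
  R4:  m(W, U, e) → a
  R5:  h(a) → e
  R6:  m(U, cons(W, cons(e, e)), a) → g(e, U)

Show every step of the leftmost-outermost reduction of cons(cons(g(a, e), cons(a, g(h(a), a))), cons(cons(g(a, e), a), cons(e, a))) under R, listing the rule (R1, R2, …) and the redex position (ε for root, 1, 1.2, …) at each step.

cons(cons(a, cons(a, e)), cons(cons(a, a), cons(e, a)))

1. cons(cons(g(a, e), cons(a, g(h(a), a))), cons(cons(g(a, e), a), cons(e, a)))  →  cons(cons(a, cons(a, g(h(a), a))), cons(cons(g(a, e), a), cons(e, a)))   [R2 at 1.1]
2. cons(cons(a, cons(a, g(h(a), a))), cons(cons(g(a, e), a), cons(e, a)))  →  cons(cons(a, cons(a, h(a))), cons(cons(g(a, e), a), cons(e, a)))   [R2 at 1.2.2]
3. cons(cons(a, cons(a, h(a))), cons(cons(g(a, e), a), cons(e, a)))  →  cons(cons(a, cons(a, e)), cons(cons(g(a, e), a), cons(e, a)))   [R5 at 1.2.2]
4. cons(cons(a, cons(a, e)), cons(cons(g(a, e), a), cons(e, a)))  →  cons(cons(a, cons(a, e)), cons(cons(a, a), cons(e, a)))   [R2 at 2.1.1]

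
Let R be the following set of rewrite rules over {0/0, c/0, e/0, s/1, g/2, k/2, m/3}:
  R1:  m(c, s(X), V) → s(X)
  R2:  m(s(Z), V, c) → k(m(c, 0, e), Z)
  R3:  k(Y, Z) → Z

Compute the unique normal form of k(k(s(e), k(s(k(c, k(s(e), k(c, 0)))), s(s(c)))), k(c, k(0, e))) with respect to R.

1. k(k(s(e), k(s(k(c, k(s(e), k(c, 0)))), s(s(c)))), k(c, k(0, e)))  →  k(c, k(0, e))   [R3 at ε]
2. k(c, k(0, e))  →  k(0, e)   [R3 at ε]
3. k(0, e)  →  e   [R3 at ε]

e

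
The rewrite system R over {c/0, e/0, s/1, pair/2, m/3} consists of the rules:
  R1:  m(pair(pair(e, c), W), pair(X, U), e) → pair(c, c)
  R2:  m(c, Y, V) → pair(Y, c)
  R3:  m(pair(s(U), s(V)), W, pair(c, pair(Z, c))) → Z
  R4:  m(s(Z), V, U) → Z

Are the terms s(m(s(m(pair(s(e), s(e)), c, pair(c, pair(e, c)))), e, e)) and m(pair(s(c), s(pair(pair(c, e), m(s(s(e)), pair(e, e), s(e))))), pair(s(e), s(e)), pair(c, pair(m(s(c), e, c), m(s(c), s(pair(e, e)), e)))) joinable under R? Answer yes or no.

Reduce t₁ = s(m(s(m(pair(s(e), s(e)), c, pair(c, pair(e, c)))), e, e)):
1. s(m(s(m(pair(s(e), s(e)), c, pair(c, pair(e, c)))), e, e))  →  s(m(pair(s(e), s(e)), c, pair(c, pair(e, c))))   [R4 at 1]
2. s(m(pair(s(e), s(e)), c, pair(c, pair(e, c))))  →  s(e)   [R3 at 1]

Reduce t₂ = m(pair(s(c), s(pair(pair(c, e), m(s(s(e)), pair(e, e), s(e))))), pair(s(e), s(e)), pair(c, pair(m(s(c), e, c), m(s(c), s(pair(e, e)), e)))):
1. m(pair(s(c), s(pair(pair(c, e), m(s(s(e)), pair(e, e), s(e))))), pair(s(e), s(e)), pair(c, pair(m(s(c), e, c), m(s(c), s(pair(e, e)), e))))  →  m(pair(s(c), s(pair(pair(c, e), s(e)))), pair(s(e), s(e)), pair(c, pair(m(s(c), e, c), m(s(c), s(pair(e, e)), e))))   [R4 at 1.2.1.2]
2. m(pair(s(c), s(pair(pair(c, e), s(e)))), pair(s(e), s(e)), pair(c, pair(m(s(c), e, c), m(s(c), s(pair(e, e)), e))))  →  m(pair(s(c), s(pair(pair(c, e), s(e)))), pair(s(e), s(e)), pair(c, pair(c, m(s(c), s(pair(e, e)), e))))   [R4 at 3.2.1]
3. m(pair(s(c), s(pair(pair(c, e), s(e)))), pair(s(e), s(e)), pair(c, pair(c, m(s(c), s(pair(e, e)), e))))  →  m(pair(s(c), s(pair(pair(c, e), s(e)))), pair(s(e), s(e)), pair(c, pair(c, c)))   [R4 at 3.2.2]
4. m(pair(s(c), s(pair(pair(c, e), s(e)))), pair(s(e), s(e)), pair(c, pair(c, c)))  →  c   [R3 at ε]

no — NF(t₁) = s(e), NF(t₂) = c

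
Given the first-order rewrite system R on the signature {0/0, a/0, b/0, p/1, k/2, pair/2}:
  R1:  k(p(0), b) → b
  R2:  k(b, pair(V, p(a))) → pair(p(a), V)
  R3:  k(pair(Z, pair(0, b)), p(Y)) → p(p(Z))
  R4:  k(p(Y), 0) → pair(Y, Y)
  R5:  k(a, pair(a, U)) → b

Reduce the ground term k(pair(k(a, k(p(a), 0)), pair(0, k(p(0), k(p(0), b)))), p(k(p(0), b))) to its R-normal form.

p(p(b))

1. k(pair(k(a, k(p(a), 0)), pair(0, k(p(0), k(p(0), b)))), p(k(p(0), b)))  →  k(pair(k(a, pair(a, a)), pair(0, k(p(0), k(p(0), b)))), p(k(p(0), b)))   [R4 at 1.1.2]
2. k(pair(k(a, pair(a, a)), pair(0, k(p(0), k(p(0), b)))), p(k(p(0), b)))  →  k(pair(b, pair(0, k(p(0), k(p(0), b)))), p(k(p(0), b)))   [R5 at 1.1]
3. k(pair(b, pair(0, k(p(0), k(p(0), b)))), p(k(p(0), b)))  →  k(pair(b, pair(0, k(p(0), b))), p(k(p(0), b)))   [R1 at 1.2.2.2]
4. k(pair(b, pair(0, k(p(0), b))), p(k(p(0), b)))  →  k(pair(b, pair(0, b)), p(k(p(0), b)))   [R1 at 1.2.2]
5. k(pair(b, pair(0, b)), p(k(p(0), b)))  →  p(p(b))   [R3 at ε]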